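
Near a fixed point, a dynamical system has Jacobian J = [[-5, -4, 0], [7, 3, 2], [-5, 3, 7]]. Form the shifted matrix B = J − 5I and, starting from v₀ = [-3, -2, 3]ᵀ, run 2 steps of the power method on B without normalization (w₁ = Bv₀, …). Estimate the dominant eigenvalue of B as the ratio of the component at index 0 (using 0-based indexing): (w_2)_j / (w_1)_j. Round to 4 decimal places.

B = J − 5I has rows (-10, -4, 0); (7, -2, 2); (-5, 3, 2)
w1 = Bv₀ = ((-10)·(-3) + (-4)·(-2) + 0·3; 7·(-3) + (-2)·(-2) + 2·3; (-5)·(-3) + 3·(-2) + 2·3) = (38, -11, 15)
w2 = Bw1 = ((-10)·38 + (-4)·(-11) + 0·15; 7·38 + (-2)·(-11) + 2·15; (-5)·38 + 3·(-11) + 2·15) = (-336, 318, -193)
Ratio: -336/38 = -8.8421

μ ≈ -8.8421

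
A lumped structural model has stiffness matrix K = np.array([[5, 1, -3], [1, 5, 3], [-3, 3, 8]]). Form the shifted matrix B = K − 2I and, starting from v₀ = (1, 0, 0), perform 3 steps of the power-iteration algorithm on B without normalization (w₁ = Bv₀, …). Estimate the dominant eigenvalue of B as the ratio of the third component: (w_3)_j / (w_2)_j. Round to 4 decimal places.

8.7500

B = K − 2I has rows (3, 1, -3); (1, 3, 3); (-3, 3, 6)
w1 = Bv₀ = (3, 1, -3)
w2 = Bw1 = (19, -3, -24)
w3 = Bw2 = (126, -62, -210)
Ratio: -210/-24 = 8.7500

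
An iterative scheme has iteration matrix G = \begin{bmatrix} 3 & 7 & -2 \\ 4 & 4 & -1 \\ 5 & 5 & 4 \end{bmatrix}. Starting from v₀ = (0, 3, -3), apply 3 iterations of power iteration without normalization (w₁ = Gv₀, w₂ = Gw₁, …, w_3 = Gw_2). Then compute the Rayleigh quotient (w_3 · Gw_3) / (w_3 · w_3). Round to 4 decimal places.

7.7273

w1 = Gv₀ = (27, 15, 3)
w2 = Gw1 = (180, 165, 222)
w3 = Gw2 = (1251, 1158, 2613)
Gw3 = (6633, 7023, 22497)
w3·Gw3 = 1251·6633 + 1158·7023 + 2613·22497 = 75215178; w3·w3 = 1251·1251 + 1158·1158 + 2613·2613 = 9733734
λ ≈ 75215178/9733734 = 7.7273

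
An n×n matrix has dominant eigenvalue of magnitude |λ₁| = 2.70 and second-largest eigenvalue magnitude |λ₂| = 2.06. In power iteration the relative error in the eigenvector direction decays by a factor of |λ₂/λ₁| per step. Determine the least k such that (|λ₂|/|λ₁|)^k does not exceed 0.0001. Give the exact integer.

|λ₂/λ₁| = 2.06/2.70 = 0.76296
Need k ≥ ln(0.0001) / ln(0.76296) = -9.2103 / -0.2705 ≈ 34.044
Smallest integer k satisfying the bound: 35

35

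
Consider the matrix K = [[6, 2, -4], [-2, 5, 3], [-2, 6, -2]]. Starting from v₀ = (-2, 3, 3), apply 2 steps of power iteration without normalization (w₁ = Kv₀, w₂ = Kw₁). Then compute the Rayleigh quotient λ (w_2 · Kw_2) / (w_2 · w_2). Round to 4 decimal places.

w1 = Kv₀ = (6·(-2) + 2·3 + (-4)·3; (-2)·(-2) + 5·3 + 3·3; (-2)·(-2) + 6·3 + (-2)·3) = (-18, 28, 16)
w2 = Kw1 = (6·(-18) + 2·28 + (-4)·16; (-2)·(-18) + 5·28 + 3·16; (-2)·(-18) + 6·28 + (-2)·16) = (-116, 224, 172)
Kw2 = (-936, 1868, 1232)
w2·Kw2 = (-116)·(-936) + 224·1868 + 172·1232 = 738912; w2·w2 = (-116)·(-116) + 224·224 + 172·172 = 93216
λ ≈ 738912/93216 = 7.9269

λ ≈ 7.9269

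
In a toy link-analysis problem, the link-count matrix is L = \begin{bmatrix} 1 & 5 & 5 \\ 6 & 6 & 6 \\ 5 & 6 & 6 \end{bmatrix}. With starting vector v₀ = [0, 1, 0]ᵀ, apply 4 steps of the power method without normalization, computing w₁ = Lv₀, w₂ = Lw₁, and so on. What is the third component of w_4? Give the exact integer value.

23918

w1 = Lv₀ = (1·0 + 5·1 + 5·0; 6·0 + 6·1 + 6·0; 5·0 + 6·1 + 6·0) = (5, 6, 6)
w2 = Lw1 = (1·5 + 5·6 + 5·6; 6·5 + 6·6 + 6·6; 5·5 + 6·6 + 6·6) = (65, 102, 97)
w3 = Lw2 = (1060, 1584, 1519)
w4 = Lw3 = (16575, 24978, 23918)
The requested component of w4 is 23918.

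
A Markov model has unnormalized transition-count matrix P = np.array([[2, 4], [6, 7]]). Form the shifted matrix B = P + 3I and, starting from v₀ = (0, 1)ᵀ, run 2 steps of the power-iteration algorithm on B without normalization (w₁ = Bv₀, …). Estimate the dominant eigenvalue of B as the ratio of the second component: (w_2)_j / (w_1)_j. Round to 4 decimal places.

12.4000

B = P + 3I has rows (5, 4); (6, 10)
w1 = Bv₀ = (4, 10)
w2 = Bw1 = (60, 124)
Ratio: 124/10 = 12.4000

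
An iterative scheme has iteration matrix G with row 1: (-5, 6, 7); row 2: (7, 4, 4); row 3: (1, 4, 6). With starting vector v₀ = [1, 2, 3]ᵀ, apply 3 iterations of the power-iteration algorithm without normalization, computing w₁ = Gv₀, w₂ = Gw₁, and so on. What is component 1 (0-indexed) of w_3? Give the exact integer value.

w1 = Gv₀ = ((-5)·1 + 6·2 + 7·3; 7·1 + 4·2 + 4·3; 1·1 + 4·2 + 6·3) = (28, 27, 27)
w2 = Gw1 = ((-5)·28 + 6·27 + 7·27; 7·28 + 4·27 + 4·27; 1·28 + 4·27 + 6·27) = (211, 412, 298)
w3 = Gw2 = (3503, 4317, 3647)
The requested component of w3 is 4317.

4317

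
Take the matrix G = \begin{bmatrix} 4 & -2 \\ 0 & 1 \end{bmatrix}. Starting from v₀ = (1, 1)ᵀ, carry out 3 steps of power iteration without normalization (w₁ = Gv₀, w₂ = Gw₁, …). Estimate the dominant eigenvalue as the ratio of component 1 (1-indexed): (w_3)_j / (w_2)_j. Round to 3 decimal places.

3.667

w1 = Gv₀ = (2, 1)
w2 = Gw1 = (6, 1)
w3 = Gw2 = (22, 1)
Ratio at component: 22 / 6 = 3.667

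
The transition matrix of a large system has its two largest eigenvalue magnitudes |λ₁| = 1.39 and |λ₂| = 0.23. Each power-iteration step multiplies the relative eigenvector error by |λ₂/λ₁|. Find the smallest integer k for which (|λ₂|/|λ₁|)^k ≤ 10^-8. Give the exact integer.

|λ₂/λ₁| = 0.23/1.39 = 0.16547
Need k ≥ ln(10^-8) / ln(0.16547) = -18.4207 / -1.7990 ≈ 10.240
Smallest integer k satisfying the bound: 11

11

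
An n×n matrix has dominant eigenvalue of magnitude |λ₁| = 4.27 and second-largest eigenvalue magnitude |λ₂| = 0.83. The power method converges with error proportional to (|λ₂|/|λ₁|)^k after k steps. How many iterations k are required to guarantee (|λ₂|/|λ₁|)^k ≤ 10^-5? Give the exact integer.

8

|λ₂/λ₁| = 0.83/4.27 = 0.19438
Need k ≥ ln(10^-5) / ln(0.19438) = -11.5129 / -1.6379 ≈ 7.029
Smallest integer k satisfying the bound: 8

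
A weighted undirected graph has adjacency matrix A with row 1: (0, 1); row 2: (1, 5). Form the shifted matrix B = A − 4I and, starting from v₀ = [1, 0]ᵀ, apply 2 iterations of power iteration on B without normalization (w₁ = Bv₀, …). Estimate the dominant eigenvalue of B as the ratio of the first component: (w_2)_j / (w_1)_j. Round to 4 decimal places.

B = A − 4I has rows (-4, 1); (1, 1)
w1 = Bv₀ = ((-4)·1 + 1·0; 1·1 + 1·0) = (-4, 1)
w2 = Bw1 = ((-4)·(-4) + 1·1; 1·(-4) + 1·1) = (17, -3)
Ratio: 17/-4 = -4.2500

-4.2500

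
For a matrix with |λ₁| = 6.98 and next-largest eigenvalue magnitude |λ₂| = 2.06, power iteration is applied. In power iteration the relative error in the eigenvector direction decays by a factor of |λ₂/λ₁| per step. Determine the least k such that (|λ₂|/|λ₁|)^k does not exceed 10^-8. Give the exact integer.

|λ₂/λ₁| = 2.06/6.98 = 0.29513
Need k ≥ ln(10^-8) / ln(0.29513) = -18.4207 / -1.2203 ≈ 15.095
Smallest integer k satisfying the bound: 16

16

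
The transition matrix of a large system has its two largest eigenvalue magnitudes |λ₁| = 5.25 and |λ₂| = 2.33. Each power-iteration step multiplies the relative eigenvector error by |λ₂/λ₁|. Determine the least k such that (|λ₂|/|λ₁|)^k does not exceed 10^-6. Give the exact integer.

|λ₂/λ₁| = 2.33/5.25 = 0.44381
Need k ≥ ln(10^-6) / ln(0.44381) = -13.8155 / -0.8124 ≈ 17.007
Smallest integer k satisfying the bound: 18

18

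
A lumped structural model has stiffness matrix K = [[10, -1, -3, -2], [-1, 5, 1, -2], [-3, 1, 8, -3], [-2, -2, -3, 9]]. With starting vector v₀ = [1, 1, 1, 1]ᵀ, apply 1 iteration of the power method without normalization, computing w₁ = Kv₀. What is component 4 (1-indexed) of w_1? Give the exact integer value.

2

w1 = Kv₀ = (10·1 + (-1)·1 + (-3)·1 + (-2)·1; (-1)·1 + 5·1 + 1·1 + (-2)·1; (-3)·1 + 1·1 + 8·1 + (-3)·1; (-2)·1 + (-2)·1 + (-3)·1 + 9·1) = (4, 3, 3, 2)
The requested component of w1 is 2.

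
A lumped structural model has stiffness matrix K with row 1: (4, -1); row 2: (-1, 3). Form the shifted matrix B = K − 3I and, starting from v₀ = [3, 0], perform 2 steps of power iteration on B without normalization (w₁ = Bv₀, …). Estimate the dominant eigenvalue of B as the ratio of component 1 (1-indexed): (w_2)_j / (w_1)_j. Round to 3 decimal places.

B = K − 3I has rows (1, -1); (-1, 0)
w1 = Bv₀ = (1·3 + (-1)·0; (-1)·3 + 0·0) = (3, -3)
w2 = Bw1 = (1·3 + (-1)·(-3); (-1)·3 + 0·(-3)) = (6, -3)
Ratio: 6/3 = 2.000

2.000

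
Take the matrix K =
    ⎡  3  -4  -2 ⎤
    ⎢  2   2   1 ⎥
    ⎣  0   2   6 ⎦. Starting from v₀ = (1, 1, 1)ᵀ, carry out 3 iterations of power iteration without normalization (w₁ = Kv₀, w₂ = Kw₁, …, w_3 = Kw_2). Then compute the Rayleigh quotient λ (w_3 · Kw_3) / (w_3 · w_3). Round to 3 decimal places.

w1 = Kv₀ = (-3, 5, 8)
w2 = Kw1 = (-45, 12, 58)
w3 = Kw2 = (-299, -8, 372)
Kw3 = (-1609, -242, 2216)
w3·Kw3 = (-299)·(-1609) + (-8)·(-242) + 372·2216 = 1307379; w3·w3 = (-299)·(-299) + (-8)·(-8) + 372·372 = 227849
λ ≈ 1307379/227849 = 5.738

5.738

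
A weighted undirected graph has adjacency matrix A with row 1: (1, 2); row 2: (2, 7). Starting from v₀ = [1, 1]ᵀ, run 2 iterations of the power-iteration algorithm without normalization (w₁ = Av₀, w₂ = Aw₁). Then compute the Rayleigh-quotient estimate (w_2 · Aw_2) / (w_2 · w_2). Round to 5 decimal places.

7.60554

w1 = Av₀ = (3, 9)
w2 = Aw1 = (21, 69)
Aw2 = (159, 525)
w2·Aw2 = 21·159 + 69·525 = 39564; w2·w2 = 21·21 + 69·69 = 5202
λ ≈ 39564/5202 = 7.60554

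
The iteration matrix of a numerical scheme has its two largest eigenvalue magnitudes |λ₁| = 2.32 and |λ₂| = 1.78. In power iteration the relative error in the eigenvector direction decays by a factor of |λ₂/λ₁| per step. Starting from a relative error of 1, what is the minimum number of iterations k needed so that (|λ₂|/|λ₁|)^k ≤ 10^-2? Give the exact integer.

18

|λ₂/λ₁| = 1.78/2.32 = 0.76724
Need k ≥ ln(10^-2) / ln(0.76724) = -4.6052 / -0.2650 ≈ 17.381
Smallest integer k satisfying the bound: 18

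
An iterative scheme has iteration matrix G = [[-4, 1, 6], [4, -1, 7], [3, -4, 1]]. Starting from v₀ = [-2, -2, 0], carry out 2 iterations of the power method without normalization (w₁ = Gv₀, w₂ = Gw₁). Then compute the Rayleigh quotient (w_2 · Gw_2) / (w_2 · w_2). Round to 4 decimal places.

w1 = Gv₀ = (6, -6, 2)
w2 = Gw1 = (-18, 44, 44)
Gw2 = (380, 192, -186)
w2·Gw2 = (-18)·380 + 44·192 + 44·(-186) = -6576; w2·w2 = (-18)·(-18) + 44·44 + 44·44 = 4196
λ ≈ -6576/4196 = -1.5672

λ ≈ -1.5672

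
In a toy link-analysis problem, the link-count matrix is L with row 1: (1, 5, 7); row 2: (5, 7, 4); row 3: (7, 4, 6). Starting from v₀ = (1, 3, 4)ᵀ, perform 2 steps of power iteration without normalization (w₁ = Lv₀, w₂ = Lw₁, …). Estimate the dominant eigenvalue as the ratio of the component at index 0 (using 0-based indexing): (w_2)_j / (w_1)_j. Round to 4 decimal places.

λ ≈ 12.6136

w1 = Lv₀ = (1·1 + 5·3 + 7·4; 5·1 + 7·3 + 4·4; 7·1 + 4·3 + 6·4) = (44, 42, 43)
w2 = Lw1 = (1·44 + 5·42 + 7·43; 5·44 + 7·42 + 4·43; 7·44 + 4·42 + 6·43) = (555, 686, 734)
Ratio at component: 555 / 44 = 12.6136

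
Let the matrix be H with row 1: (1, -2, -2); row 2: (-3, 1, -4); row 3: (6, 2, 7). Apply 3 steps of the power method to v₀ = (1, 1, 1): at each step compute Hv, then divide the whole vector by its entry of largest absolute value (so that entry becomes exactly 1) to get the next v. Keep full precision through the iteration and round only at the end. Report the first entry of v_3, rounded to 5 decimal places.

0.19388

Hv0 = (-3.000000, -6.000000, 15.000000); divide by 15.000000 → v1 = (-0.200000, -0.400000, 1.000000)
Hv1 = (-1.400000, -3.800000, 5.000000); divide by 5.000000 → v2 = (-0.280000, -0.760000, 1.000000)
Hv2 = (-0.760000, -3.920000, 3.800000); divide by -3.920000 → v3 = (0.193878, 1.000000, -0.969388)
Requested entry of v3: -57/-294 = 0.19388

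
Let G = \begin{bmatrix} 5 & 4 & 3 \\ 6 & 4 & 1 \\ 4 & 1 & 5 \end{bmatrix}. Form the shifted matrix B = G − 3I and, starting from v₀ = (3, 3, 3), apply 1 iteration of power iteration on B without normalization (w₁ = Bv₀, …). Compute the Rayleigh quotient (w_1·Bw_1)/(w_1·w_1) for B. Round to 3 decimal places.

μ ≈ 8.232

B = G − 3I has rows (2, 4, 3); (6, 1, 1); (4, 1, 2)
w1 = Bv₀ = (27, 24, 21)
Bw1 = (213, 207, 174)
w1·Bw1 = 14373; w1·w1 = 1746; μ ≈ 14373/1746 = 8.232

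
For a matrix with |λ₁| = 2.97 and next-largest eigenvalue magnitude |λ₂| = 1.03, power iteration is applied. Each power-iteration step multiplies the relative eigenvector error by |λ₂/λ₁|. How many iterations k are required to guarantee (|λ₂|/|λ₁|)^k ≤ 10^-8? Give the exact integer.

|λ₂/λ₁| = 1.03/2.97 = 0.34680
Need k ≥ ln(10^-8) / ln(0.34680) = -18.4207 / -1.0590 ≈ 17.394
Smallest integer k satisfying the bound: 18

18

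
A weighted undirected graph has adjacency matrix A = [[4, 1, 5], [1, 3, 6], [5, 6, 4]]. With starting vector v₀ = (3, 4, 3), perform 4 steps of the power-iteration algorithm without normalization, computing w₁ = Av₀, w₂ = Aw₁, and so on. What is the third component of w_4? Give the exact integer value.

w1 = Av₀ = (31, 33, 51)
w2 = Aw1 = (412, 436, 557)
w3 = Aw2 = (4869, 5062, 6904)
w4 = Aw3 = (59058, 61479, 82333)
The requested component of w4 is 82333.

82333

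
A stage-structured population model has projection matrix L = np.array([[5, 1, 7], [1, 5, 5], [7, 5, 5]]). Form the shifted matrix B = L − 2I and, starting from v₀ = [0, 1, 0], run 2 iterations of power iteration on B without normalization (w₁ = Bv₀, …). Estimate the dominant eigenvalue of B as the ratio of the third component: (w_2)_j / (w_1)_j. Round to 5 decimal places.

μ ≈ 7.40000

B = L − 2I has rows (3, 1, 7); (1, 3, 5); (7, 5, 3)
w1 = Bv₀ = (1, 3, 5)
w2 = Bw1 = (41, 35, 37)
Ratio: 37/5 = 7.40000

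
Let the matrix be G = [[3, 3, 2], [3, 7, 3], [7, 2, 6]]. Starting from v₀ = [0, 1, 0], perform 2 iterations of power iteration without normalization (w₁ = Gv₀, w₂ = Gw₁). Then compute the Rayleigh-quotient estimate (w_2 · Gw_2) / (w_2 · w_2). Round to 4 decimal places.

λ ≈ 11.7775

w1 = Gv₀ = (3, 7, 2)
w2 = Gw1 = (34, 64, 47)
Gw2 = (388, 691, 648)
w2·Gw2 = 34·388 + 64·691 + 47·648 = 87872; w2·w2 = 34·34 + 64·64 + 47·47 = 7461
λ ≈ 87872/7461 = 11.7775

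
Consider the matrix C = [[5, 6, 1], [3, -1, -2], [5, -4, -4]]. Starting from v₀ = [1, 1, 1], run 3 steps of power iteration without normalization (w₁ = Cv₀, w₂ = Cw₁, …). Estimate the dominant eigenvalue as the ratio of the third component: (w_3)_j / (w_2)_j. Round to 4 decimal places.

-2.3750

w1 = Cv₀ = (5·1 + 6·1 + 1·1; 3·1 + (-1)·1 + (-2)·1; 5·1 + (-4)·1 + (-4)·1) = (12, 0, -3)
w2 = Cw1 = (5·12 + 6·0 + 1·(-3); 3·12 + (-1)·0 + (-2)·(-3); 5·12 + (-4)·0 + (-4)·(-3)) = (57, 42, 72)
w3 = Cw2 = (609, -15, -171)
Ratio at component: -171 / 72 = -2.3750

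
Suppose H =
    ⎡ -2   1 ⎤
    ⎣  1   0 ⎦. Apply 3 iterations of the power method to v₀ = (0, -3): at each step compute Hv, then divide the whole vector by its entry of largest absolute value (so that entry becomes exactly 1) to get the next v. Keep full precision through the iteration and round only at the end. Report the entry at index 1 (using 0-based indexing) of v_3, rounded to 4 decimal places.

-0.4000

Hv0 = (-3.00000, 0.00000); divide by -3.00000 → v1 = (1.00000, 0.00000)
Hv1 = (-2.00000, 1.00000); divide by -2.00000 → v2 = (1.00000, -0.50000)
Hv2 = (-2.50000, 1.00000); divide by -2.50000 → v3 = (1.00000, -0.40000)
Requested entry of v3: 6/-15 = -0.4000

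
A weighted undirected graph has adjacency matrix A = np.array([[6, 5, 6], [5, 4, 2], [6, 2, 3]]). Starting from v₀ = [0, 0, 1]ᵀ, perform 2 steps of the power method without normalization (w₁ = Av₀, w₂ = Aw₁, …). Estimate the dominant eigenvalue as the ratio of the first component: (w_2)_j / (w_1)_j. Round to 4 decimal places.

w1 = Av₀ = (6·0 + 5·0 + 6·1; 5·0 + 4·0 + 2·1; 6·0 + 2·0 + 3·1) = (6, 2, 3)
w2 = Aw1 = (6·6 + 5·2 + 6·3; 5·6 + 4·2 + 2·3; 6·6 + 2·2 + 3·3) = (64, 44, 49)
Ratio at component: 64 / 6 = 10.6667

λ ≈ 10.6667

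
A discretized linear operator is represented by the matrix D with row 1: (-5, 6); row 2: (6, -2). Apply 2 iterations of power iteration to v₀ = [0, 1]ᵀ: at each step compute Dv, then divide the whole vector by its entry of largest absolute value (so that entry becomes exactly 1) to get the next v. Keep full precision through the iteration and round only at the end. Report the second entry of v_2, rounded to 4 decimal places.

Dv0 = (6.00000, -2.00000); divide by 6.00000 → v1 = (1.00000, -0.33333)
Dv1 = (-7.00000, 6.66667); divide by -7.00000 → v2 = (1.00000, -0.95238)
Requested entry of v2: 40/-42 = -0.9524

-0.9524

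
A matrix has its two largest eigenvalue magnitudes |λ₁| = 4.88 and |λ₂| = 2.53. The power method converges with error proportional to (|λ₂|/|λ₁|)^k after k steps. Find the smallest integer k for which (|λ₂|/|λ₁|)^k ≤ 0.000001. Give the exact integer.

22

|λ₂/λ₁| = 2.53/4.88 = 0.51844
Need k ≥ ln(0.000001) / ln(0.51844) = -13.8155 / -0.6569 ≈ 21.031
Smallest integer k satisfying the bound: 22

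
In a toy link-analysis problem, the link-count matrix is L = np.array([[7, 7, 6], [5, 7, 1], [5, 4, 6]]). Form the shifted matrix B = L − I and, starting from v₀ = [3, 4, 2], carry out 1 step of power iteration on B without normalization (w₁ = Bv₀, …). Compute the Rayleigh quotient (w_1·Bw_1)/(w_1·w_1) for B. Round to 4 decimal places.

μ ≈ 15.1314

B = L − I has rows (6, 7, 6); (5, 6, 1); (5, 4, 5)
w1 = Bv₀ = (6·3 + 7·4 + 6·2; 5·3 + 6·4 + 1·2; 5·3 + 4·4 + 5·2) = (58, 41, 41)
Bw1 = (881, 577, 659)
w1·Bw1 = 101774; w1·w1 = 6726; μ ≈ 101774/6726 = 15.1314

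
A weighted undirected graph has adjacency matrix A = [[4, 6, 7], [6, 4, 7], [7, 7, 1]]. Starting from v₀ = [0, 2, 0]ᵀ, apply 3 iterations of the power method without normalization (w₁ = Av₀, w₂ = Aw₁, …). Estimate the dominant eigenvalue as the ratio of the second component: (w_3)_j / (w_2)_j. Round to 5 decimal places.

λ ≈ 15.09901

w1 = Av₀ = (4·0 + 6·2 + 7·0; 6·0 + 4·2 + 7·0; 7·0 + 7·2 + 1·0) = (12, 8, 14)
w2 = Aw1 = (4·12 + 6·8 + 7·14; 6·12 + 4·8 + 7·14; 7·12 + 7·8 + 1·14) = (194, 202, 154)
w3 = Aw2 = (3066, 3050, 2926)
Ratio at component: 3050 / 202 = 15.09901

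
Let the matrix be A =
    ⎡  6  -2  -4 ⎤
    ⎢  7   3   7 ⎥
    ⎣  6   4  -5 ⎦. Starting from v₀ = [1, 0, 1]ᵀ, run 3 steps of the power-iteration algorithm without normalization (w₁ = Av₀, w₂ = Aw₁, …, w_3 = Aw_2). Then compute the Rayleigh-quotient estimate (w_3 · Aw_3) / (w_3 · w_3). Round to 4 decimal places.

0.0320

w1 = Av₀ = (2, 14, 1)
w2 = Aw1 = (-20, 63, 63)
w3 = Aw2 = (-498, 490, -183)
Aw3 = (-3236, -3297, -113)
w3·Aw3 = (-498)·(-3236) + 490·(-3297) + (-183)·(-113) = 16677; w3·w3 = (-498)·(-498) + 490·490 + (-183)·(-183) = 521593
λ ≈ 16677/521593 = 0.0320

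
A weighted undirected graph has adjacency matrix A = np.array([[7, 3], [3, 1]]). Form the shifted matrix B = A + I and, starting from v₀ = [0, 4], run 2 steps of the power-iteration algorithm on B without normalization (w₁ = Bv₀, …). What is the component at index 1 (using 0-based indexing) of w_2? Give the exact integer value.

52

B = A + I has rows (8, 3); (3, 2)
w1 = Bv₀ = (8·0 + 3·4; 3·0 + 2·4) = (12, 8)
w2 = Bw1 = (8·12 + 3·8; 3·12 + 2·8) = (120, 52)
Requested component of w2: 52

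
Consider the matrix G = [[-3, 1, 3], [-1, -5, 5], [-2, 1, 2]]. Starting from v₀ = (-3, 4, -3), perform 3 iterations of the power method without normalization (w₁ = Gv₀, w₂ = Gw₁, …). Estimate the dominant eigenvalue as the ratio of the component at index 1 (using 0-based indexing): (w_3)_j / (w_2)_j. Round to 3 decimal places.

-5.727

w1 = Gv₀ = (4, -32, 4)
w2 = Gw1 = (-32, 176, -32)
w3 = Gw2 = (176, -1008, 176)
Ratio at component: -1008 / 176 = -5.727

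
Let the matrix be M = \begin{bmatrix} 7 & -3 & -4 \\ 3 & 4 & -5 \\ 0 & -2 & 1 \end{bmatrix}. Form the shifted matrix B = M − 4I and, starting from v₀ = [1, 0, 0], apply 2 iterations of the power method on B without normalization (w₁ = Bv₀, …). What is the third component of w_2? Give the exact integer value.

B = M − 4I has rows (3, -3, -4); (3, 0, -5); (0, -2, -3)
w1 = Bv₀ = (3·1 + (-3)·0 + (-4)·0; 3·1 + 0·0 + (-5)·0; 0·1 + (-2)·0 + (-3)·0) = (3, 3, 0)
w2 = Bw1 = (3·3 + (-3)·3 + (-4)·0; 3·3 + 0·3 + (-5)·0; 0·3 + (-2)·3 + (-3)·0) = (0, 9, -6)
Requested component of w2: -6

-6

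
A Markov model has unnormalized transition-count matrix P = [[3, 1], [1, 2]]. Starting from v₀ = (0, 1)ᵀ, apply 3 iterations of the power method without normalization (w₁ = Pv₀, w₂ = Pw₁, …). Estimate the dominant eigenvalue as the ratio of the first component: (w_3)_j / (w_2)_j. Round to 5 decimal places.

λ ≈ 4.00000

w1 = Pv₀ = (3·0 + 1·1; 1·0 + 2·1) = (1, 2)
w2 = Pw1 = (3·1 + 1·2; 1·1 + 2·2) = (5, 5)
w3 = Pw2 = (20, 15)
Ratio at component: 20 / 5 = 4.00000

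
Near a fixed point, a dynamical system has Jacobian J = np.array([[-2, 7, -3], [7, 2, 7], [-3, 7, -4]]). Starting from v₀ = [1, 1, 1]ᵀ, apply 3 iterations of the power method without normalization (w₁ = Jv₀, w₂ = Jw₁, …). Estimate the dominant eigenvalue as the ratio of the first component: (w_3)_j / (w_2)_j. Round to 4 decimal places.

-1.9630

w1 = Jv₀ = ((-2)·1 + 7·1 + (-3)·1; 7·1 + 2·1 + 7·1; (-3)·1 + 7·1 + (-4)·1) = (2, 16, 0)
w2 = Jw1 = ((-2)·2 + 7·16 + (-3)·0; 7·2 + 2·16 + 7·0; (-3)·2 + 7·16 + (-4)·0) = (108, 46, 106)
w3 = Jw2 = (-212, 1590, -426)
Ratio at component: -212 / 108 = -1.9630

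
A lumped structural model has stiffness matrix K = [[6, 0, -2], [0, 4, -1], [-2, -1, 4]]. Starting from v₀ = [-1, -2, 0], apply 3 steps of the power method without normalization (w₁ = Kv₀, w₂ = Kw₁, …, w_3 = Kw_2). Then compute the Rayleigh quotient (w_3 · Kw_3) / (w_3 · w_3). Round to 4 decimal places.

w1 = Kv₀ = (6·(-1) + 0·(-2) + (-2)·0; 0·(-1) + 4·(-2) + (-1)·0; (-2)·(-1) + (-1)·(-2) + 4·0) = (-6, -8, 4)
w2 = Kw1 = (6·(-6) + 0·(-8) + (-2)·4; 0·(-6) + 4·(-8) + (-1)·4; (-2)·(-6) + (-1)·(-8) + 4·4) = (-44, -36, 36)
w3 = Kw2 = (-336, -180, 268)
Kw3 = (-2552, -988, 1924)
w3·Kw3 = (-336)·(-2552) + (-180)·(-988) + 268·1924 = 1550944; w3·w3 = (-336)·(-336) + (-180)·(-180) + 268·268 = 217120
λ ≈ 1550944/217120 = 7.1433

7.1433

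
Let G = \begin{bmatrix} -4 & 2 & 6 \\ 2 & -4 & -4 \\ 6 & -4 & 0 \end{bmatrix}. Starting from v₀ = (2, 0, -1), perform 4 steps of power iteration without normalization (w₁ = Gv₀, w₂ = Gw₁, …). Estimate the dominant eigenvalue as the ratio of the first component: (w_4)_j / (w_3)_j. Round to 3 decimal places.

-10.817

w1 = Gv₀ = ((-4)·2 + 2·0 + 6·(-1); 2·2 + (-4)·0 + (-4)·(-1); 6·2 + (-4)·0 + 0·(-1)) = (-14, 8, 12)
w2 = Gw1 = ((-4)·(-14) + 2·8 + 6·12; 2·(-14) + (-4)·8 + (-4)·12; 6·(-14) + (-4)·8 + 0·12) = (144, -108, -116)
w3 = Gw2 = (-1488, 1184, 1296)
w4 = Gw3 = (16096, -12896, -13664)
Ratio at component: 16096 / -1488 = -10.817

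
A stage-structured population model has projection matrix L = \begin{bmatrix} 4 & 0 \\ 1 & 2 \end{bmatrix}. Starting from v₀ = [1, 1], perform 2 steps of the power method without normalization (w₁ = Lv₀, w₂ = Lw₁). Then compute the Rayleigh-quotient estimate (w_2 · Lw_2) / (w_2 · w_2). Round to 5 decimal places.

3.88764

w1 = Lv₀ = (4·1 + 0·1; 1·1 + 2·1) = (4, 3)
w2 = Lw1 = (4·4 + 0·3; 1·4 + 2·3) = (16, 10)
Lw2 = (64, 36)
w2·Lw2 = 16·64 + 10·36 = 1384; w2·w2 = 16·16 + 10·10 = 356
λ ≈ 1384/356 = 3.88764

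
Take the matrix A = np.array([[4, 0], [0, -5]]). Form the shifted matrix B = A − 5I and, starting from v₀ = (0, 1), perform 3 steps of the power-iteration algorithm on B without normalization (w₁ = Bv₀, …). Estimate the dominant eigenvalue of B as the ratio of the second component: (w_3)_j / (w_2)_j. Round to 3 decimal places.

μ ≈ -10.000

B = A − 5I has rows (-1, 0); (0, -10)
w1 = Bv₀ = ((-1)·0 + 0·1; 0·0 + (-10)·1) = (0, -10)
w2 = Bw1 = ((-1)·0 + 0·(-10); 0·0 + (-10)·(-10)) = (0, 100)
w3 = Bw2 = (0, -1000)
Ratio: -1000/100 = -10.000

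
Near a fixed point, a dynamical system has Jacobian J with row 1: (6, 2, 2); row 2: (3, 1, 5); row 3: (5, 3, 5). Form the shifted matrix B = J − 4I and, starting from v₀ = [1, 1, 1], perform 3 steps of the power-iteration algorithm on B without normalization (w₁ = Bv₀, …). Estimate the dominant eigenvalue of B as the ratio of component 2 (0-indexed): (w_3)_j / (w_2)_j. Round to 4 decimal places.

μ ≈ 7.3704

B = J − 4I has rows (2, 2, 2); (3, -3, 5); (5, 3, 1)
w1 = Bv₀ = (6, 5, 9)
w2 = Bw1 = (40, 48, 54)
w3 = Bw2 = (284, 246, 398)
Ratio: 398/54 = 7.3704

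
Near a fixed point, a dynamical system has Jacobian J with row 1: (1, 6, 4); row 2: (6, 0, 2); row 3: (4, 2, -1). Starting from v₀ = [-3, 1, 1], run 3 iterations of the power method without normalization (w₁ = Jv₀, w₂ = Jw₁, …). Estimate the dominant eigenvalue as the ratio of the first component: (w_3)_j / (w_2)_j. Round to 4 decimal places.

w1 = Jv₀ = (1·(-3) + 6·1 + 4·1; 6·(-3) + 0·1 + 2·1; 4·(-3) + 2·1 + (-1)·1) = (7, -16, -11)
w2 = Jw1 = (1·7 + 6·(-16) + 4·(-11); 6·7 + 0·(-16) + 2·(-11); 4·7 + 2·(-16) + (-1)·(-11)) = (-133, 20, 7)
w3 = Jw2 = (15, -784, -499)
Ratio at component: 15 / -133 = -0.1128

-0.1128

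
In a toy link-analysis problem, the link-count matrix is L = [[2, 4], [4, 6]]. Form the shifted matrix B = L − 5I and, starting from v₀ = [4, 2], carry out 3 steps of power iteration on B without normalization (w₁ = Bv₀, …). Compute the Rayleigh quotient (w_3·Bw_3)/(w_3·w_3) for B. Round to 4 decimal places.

B = L − 5I has rows (-3, 4); (4, 1)
w1 = Bv₀ = (-4, 18)
w2 = Bw1 = (84, 2)
w3 = Bw2 = (-244, 338)
Bw3 = (2084, -638)
w3·Bw3 = -724140; w3·w3 = 173780; μ ≈ -724140/173780 = -4.1670

-4.1670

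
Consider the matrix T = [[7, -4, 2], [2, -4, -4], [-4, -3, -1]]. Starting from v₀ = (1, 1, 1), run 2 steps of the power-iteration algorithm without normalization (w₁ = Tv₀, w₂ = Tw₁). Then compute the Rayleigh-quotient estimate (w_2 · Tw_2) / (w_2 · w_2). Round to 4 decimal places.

-2.1601

w1 = Tv₀ = (7·1 + (-4)·1 + 2·1; 2·1 + (-4)·1 + (-4)·1; (-4)·1 + (-3)·1 + (-1)·1) = (5, -6, -8)
w2 = Tw1 = (7·5 + (-4)·(-6) + 2·(-8); 2·5 + (-4)·(-6) + (-4)·(-8); (-4)·5 + (-3)·(-6) + (-1)·(-8)) = (43, 66, 6)
Tw2 = (49, -202, -376)
w2·Tw2 = 43·49 + 66·(-202) + 6·(-376) = -13481; w2·w2 = 43·43 + 66·66 + 6·6 = 6241
λ ≈ -13481/6241 = -2.1601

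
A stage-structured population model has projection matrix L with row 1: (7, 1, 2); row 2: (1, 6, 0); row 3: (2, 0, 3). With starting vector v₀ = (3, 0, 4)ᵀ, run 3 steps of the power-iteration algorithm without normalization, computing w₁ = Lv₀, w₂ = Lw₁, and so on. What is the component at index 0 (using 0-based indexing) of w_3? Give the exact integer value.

1965

w1 = Lv₀ = (29, 3, 18)
w2 = Lw1 = (242, 47, 112)
w3 = Lw2 = (1965, 524, 820)
The requested component of w3 is 1965.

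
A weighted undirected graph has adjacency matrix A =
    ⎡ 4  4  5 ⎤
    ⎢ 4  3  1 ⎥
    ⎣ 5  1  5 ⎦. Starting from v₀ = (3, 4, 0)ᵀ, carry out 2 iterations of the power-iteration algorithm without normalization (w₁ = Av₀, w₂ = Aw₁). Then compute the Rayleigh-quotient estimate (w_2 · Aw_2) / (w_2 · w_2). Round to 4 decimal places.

w1 = Av₀ = (4·3 + 4·4 + 5·0; 4·3 + 3·4 + 1·0; 5·3 + 1·4 + 5·0) = (28, 24, 19)
w2 = Aw1 = (4·28 + 4·24 + 5·19; 4·28 + 3·24 + 1·19; 5·28 + 1·24 + 5·19) = (303, 203, 259)
Aw2 = (3319, 2080, 3013)
w2·Aw2 = 303·3319 + 203·2080 + 259·3013 = 2208264; w2·w2 = 303·303 + 203·203 + 259·259 = 200099
λ ≈ 2208264/200099 = 11.0359

11.0359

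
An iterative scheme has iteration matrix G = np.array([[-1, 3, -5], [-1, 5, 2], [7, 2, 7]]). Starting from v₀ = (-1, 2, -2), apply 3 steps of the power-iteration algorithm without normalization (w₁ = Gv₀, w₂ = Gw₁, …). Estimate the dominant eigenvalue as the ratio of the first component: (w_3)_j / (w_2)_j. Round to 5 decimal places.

-2.32584

w1 = Gv₀ = ((-1)·(-1) + 3·2 + (-5)·(-2); (-1)·(-1) + 5·2 + 2·(-2); 7·(-1) + 2·2 + 7·(-2)) = (17, 7, -17)
w2 = Gw1 = ((-1)·17 + 3·7 + (-5)·(-17); (-1)·17 + 5·7 + 2·(-17); 7·17 + 2·7 + 7·(-17)) = (89, -16, 14)
w3 = Gw2 = (-207, -141, 689)
Ratio at component: -207 / 89 = -2.32584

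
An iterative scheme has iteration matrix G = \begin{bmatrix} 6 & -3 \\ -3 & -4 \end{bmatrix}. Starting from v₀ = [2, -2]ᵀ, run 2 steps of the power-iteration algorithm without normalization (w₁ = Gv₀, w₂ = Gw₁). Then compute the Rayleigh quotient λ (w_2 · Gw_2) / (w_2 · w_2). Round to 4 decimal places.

w1 = Gv₀ = (6·2 + (-3)·(-2); (-3)·2 + (-4)·(-2)) = (18, 2)
w2 = Gw1 = (6·18 + (-3)·2; (-3)·18 + (-4)·2) = (102, -62)
Gw2 = (798, -58)
w2·Gw2 = 102·798 + (-62)·(-58) = 84992; w2·w2 = 102·102 + (-62)·(-62) = 14248
λ ≈ 84992/14248 = 5.9652

5.9652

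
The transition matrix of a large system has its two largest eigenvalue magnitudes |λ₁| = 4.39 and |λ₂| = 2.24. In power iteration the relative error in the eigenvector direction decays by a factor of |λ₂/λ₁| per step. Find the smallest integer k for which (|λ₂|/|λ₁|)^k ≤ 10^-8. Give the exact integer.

28

|λ₂/λ₁| = 2.24/4.39 = 0.51025
Need k ≥ ln(10^-8) / ln(0.51025) = -18.4207 / -0.6729 ≈ 27.377
Smallest integer k satisfying the bound: 28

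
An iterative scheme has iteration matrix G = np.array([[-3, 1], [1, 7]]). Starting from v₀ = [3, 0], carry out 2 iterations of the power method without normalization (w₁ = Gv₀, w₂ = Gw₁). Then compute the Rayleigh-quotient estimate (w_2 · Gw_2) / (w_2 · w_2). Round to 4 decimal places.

-0.9310

w1 = Gv₀ = ((-3)·3 + 1·0; 1·3 + 7·0) = (-9, 3)
w2 = Gw1 = ((-3)·(-9) + 1·3; 1·(-9) + 7·3) = (30, 12)
Gw2 = (-78, 114)
w2·Gw2 = 30·(-78) + 12·114 = -972; w2·w2 = 30·30 + 12·12 = 1044
λ ≈ -972/1044 = -0.9310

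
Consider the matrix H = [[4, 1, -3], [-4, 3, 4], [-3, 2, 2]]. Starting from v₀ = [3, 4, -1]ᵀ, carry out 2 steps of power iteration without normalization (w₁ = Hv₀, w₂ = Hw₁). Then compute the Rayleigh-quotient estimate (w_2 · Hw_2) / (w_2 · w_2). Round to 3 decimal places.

w1 = Hv₀ = (4·3 + 1·4 + (-3)·(-1); (-4)·3 + 3·4 + 4·(-1); (-3)·3 + 2·4 + 2·(-1)) = (19, -4, -3)
w2 = Hw1 = (4·19 + 1·(-4) + (-3)·(-3); (-4)·19 + 3·(-4) + 4·(-3); (-3)·19 + 2·(-4) + 2·(-3)) = (81, -100, -71)
Hw2 = (437, -908, -585)
w2·Hw2 = 81·437 + (-100)·(-908) + (-71)·(-585) = 167732; w2·w2 = 81·81 + (-100)·(-100) + (-71)·(-71) = 21602
λ ≈ 167732/21602 = 7.765

7.765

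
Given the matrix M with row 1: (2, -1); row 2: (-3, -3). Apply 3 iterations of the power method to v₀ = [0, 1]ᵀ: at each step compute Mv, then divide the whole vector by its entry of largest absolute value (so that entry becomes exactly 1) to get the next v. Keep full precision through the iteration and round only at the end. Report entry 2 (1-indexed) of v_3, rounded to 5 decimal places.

Mv0 = (-1.000000, -3.000000); divide by -3.000000 → v1 = (0.333333, 1.000000)
Mv1 = (-0.333333, -4.000000); divide by -4.000000 → v2 = (0.083333, 1.000000)
Mv2 = (-0.833333, -3.250000); divide by -3.250000 → v3 = (0.256410, 1.000000)
Requested entry of v3: -39/-39 = 1.00000

1.00000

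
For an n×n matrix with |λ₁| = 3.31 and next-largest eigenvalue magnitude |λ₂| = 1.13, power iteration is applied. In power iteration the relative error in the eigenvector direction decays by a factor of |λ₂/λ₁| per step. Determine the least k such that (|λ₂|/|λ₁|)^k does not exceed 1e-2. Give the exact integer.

5

|λ₂/λ₁| = 1.13/3.31 = 0.34139
Need k ≥ ln(1e-2) / ln(0.34139) = -4.6052 / -1.0747 ≈ 4.285
Smallest integer k satisfying the bound: 5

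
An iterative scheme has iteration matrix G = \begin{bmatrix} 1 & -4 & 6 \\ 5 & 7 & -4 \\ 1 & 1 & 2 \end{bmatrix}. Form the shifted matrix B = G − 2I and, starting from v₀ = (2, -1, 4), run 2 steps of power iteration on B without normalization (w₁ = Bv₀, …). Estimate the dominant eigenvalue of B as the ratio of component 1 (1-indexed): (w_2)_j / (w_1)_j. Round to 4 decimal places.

0.9231

B = G − 2I has rows (-1, -4, 6); (5, 5, -4); (1, 1, 0)
w1 = Bv₀ = ((-1)·2 + (-4)·(-1) + 6·4; 5·2 + 5·(-1) + (-4)·4; 1·2 + 1·(-1) + 0·4) = (26, -11, 1)
w2 = Bw1 = ((-1)·26 + (-4)·(-11) + 6·1; 5·26 + 5·(-11) + (-4)·1; 1·26 + 1·(-11) + 0·1) = (24, 71, 15)
Ratio: 24/26 = 0.9231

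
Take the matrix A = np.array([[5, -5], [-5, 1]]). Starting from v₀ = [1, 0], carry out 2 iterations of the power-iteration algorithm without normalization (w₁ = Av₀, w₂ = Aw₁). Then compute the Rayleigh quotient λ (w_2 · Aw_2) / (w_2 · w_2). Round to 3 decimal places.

8.353

w1 = Av₀ = (5, -5)
w2 = Aw1 = (50, -30)
Aw2 = (400, -280)
w2·Aw2 = 50·400 + (-30)·(-280) = 28400; w2·w2 = 50·50 + (-30)·(-30) = 3400
λ ≈ 28400/3400 = 8.353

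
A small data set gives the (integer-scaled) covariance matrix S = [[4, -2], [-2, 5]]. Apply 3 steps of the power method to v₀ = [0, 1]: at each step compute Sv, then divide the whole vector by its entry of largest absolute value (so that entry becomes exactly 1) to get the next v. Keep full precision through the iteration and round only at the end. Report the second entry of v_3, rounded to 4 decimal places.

1.0000

Sv0 = (-2.00000, 5.00000); divide by 5.00000 → v1 = (-0.40000, 1.00000)
Sv1 = (-3.60000, 5.80000); divide by 5.80000 → v2 = (-0.62069, 1.00000)
Sv2 = (-4.48276, 6.24138); divide by 6.24138 → v3 = (-0.71823, 1.00000)
Requested entry of v3: 181/181 = 1.0000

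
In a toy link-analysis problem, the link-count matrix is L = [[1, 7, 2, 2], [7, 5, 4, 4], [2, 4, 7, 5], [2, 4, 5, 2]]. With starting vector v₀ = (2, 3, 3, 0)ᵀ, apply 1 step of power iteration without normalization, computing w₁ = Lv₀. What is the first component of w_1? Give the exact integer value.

w1 = Lv₀ = (1·2 + 7·3 + 2·3 + 2·0; 7·2 + 5·3 + 4·3 + 4·0; 2·2 + 4·3 + 7·3 + 5·0; 2·2 + 4·3 + 5·3 + 2·0) = (29, 41, 37, 31)
The requested component of w1 is 29.

29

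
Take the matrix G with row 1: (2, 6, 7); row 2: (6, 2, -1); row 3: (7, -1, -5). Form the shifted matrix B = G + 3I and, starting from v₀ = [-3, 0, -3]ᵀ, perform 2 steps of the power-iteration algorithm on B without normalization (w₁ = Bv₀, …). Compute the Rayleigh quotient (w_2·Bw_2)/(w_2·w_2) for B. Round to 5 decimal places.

B = G + 3I has rows (5, 6, 7); (6, 5, -1); (7, -1, -2)
w1 = Bv₀ = (-36, -15, -15)
w2 = Bw1 = (-375, -276, -207)
Bw2 = (-4980, -3423, -1935)
w2·Bw2 = 3212793; w2·w2 = 259650; μ ≈ 3212793/259650 = 12.37355

μ ≈ 12.37355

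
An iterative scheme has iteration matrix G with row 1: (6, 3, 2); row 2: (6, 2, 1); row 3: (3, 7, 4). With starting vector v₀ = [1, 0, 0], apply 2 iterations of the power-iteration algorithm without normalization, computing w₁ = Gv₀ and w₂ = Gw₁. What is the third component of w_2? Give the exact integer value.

72

w1 = Gv₀ = (6, 6, 3)
w2 = Gw1 = (60, 51, 72)
The requested component of w2 is 72.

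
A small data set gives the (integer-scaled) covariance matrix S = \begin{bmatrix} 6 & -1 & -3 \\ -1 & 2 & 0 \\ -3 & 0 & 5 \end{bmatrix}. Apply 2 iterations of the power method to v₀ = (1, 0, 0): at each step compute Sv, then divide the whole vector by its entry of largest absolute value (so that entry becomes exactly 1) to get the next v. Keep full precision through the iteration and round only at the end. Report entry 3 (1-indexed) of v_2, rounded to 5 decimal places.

Sv0 = (6.000000, -1.000000, -3.000000); divide by 6.000000 → v1 = (1.000000, -0.166667, -0.500000)
Sv1 = (7.666667, -1.333333, -5.500000); divide by 7.666667 → v2 = (1.000000, -0.173913, -0.717391)
Requested entry of v2: -33/46 = -0.71739

-0.71739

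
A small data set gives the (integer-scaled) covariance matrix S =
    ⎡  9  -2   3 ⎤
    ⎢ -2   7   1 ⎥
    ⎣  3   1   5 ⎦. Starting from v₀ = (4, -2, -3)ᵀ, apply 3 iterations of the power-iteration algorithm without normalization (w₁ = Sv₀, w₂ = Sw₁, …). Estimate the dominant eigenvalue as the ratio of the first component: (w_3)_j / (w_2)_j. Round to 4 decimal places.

w1 = Sv₀ = (9·4 + (-2)·(-2) + 3·(-3); (-2)·4 + 7·(-2) + 1·(-3); 3·4 + 1·(-2) + 5·(-3)) = (31, -25, -5)
w2 = Sw1 = (9·31 + (-2)·(-25) + 3·(-5); (-2)·31 + 7·(-25) + 1·(-5); 3·31 + 1·(-25) + 5·(-5)) = (314, -242, 43)
w3 = Sw2 = (3439, -2279, 915)
Ratio at component: 3439 / 314 = 10.9522

λ ≈ 10.9522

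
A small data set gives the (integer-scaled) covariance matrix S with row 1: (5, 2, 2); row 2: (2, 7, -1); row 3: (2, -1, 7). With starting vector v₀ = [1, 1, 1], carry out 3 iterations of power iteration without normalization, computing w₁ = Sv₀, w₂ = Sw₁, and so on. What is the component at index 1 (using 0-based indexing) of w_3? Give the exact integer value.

w1 = Sv₀ = (9, 8, 8)
w2 = Sw1 = (77, 66, 66)
w3 = Sw2 = (649, 550, 550)
The requested component of w3 is 550.

550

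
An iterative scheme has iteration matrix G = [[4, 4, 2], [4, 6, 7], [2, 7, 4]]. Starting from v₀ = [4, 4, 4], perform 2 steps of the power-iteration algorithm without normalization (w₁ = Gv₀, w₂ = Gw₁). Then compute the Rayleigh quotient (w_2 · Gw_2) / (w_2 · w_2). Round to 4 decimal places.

w1 = Gv₀ = (4·4 + 4·4 + 2·4; 4·4 + 6·4 + 7·4; 2·4 + 7·4 + 4·4) = (40, 68, 52)
w2 = Gw1 = (4·40 + 4·68 + 2·52; 4·40 + 6·68 + 7·52; 2·40 + 7·68 + 4·52) = (536, 932, 764)
Gw2 = (7400, 13084, 10652)
w2·Gw2 = 536·7400 + 932·13084 + 764·10652 = 24298816; w2·w2 = 536·536 + 932·932 + 764·764 = 1739616
λ ≈ 24298816/1739616 = 13.9679

13.9679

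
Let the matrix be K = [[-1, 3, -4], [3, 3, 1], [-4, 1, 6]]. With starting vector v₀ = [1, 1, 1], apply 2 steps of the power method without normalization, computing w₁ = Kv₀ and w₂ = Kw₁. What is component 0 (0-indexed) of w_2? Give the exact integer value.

11

w1 = Kv₀ = ((-1)·1 + 3·1 + (-4)·1; 3·1 + 3·1 + 1·1; (-4)·1 + 1·1 + 6·1) = (-2, 7, 3)
w2 = Kw1 = ((-1)·(-2) + 3·7 + (-4)·3; 3·(-2) + 3·7 + 1·3; (-4)·(-2) + 1·7 + 6·3) = (11, 18, 33)
The requested component of w2 is 11.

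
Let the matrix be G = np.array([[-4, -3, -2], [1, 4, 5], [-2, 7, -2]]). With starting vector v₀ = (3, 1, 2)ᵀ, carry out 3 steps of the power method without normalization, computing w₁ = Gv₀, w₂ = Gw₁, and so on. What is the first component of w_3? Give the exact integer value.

-552

w1 = Gv₀ = (-19, 17, -3)
w2 = Gw1 = (31, 34, 163)
w3 = Gw2 = (-552, 982, -150)
The requested component of w3 is -552.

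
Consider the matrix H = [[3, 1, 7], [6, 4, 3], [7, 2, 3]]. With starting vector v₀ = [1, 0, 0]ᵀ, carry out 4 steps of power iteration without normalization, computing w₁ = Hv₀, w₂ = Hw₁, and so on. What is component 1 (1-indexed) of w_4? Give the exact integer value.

w1 = Hv₀ = (3·1 + 1·0 + 7·0; 6·1 + 4·0 + 3·0; 7·1 + 2·0 + 3·0) = (3, 6, 7)
w2 = Hw1 = (3·3 + 1·6 + 7·7; 6·3 + 4·6 + 3·7; 7·3 + 2·6 + 3·7) = (64, 63, 54)
w3 = Hw2 = (633, 798, 736)
w4 = Hw3 = (7849, 9198, 8235)
The requested component of w4 is 7849.

7849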